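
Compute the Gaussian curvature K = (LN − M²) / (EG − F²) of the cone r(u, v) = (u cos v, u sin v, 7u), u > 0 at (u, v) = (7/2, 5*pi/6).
K = 0

Coefficients of the first fundamental form: E = 50, F = 0, G = u^2.
Coefficients of the second fundamental form: L = 0, M = 0, N = 7*sqrt(2)*u^2/(10*Abs(u)).
Assemble K = (LN − M²)/(EG − F²) = 0. At (u, v) = (7/2, 5*pi/6): K = 0.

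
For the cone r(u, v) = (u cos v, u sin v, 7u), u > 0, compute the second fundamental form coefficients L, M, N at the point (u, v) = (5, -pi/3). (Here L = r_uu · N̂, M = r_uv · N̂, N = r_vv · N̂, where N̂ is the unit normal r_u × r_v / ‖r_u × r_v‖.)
L = 0;  M = 0;  N = 7*sqrt(2)/2

Compute the unit normal N̂(u, v) = (-7*sqrt(2)*u*cos(v)/(10*Abs(u)), -7*sqrt(2)*u*sin(v)/(10*Abs(u)), sqrt(2)*u/(10*Abs(u))), and the second partials r_uu, r_uv, r_vv. Take dot products:
  L(u, v) = r_uu · N̂ = 0,
  M(u, v) = r_uv · N̂ = 0,
  N(u, v) = r_vv · N̂ = 7*sqrt(2)*u^2/(10*Abs(u)).
Evaluating at (u, v) = (5, -pi/3):
  L = 0, M = 0, N = 7*sqrt(2)/2.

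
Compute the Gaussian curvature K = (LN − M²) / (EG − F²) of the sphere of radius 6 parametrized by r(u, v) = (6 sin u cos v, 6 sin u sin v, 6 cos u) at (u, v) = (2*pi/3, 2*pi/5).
K = 1/36

Coefficients of the first fundamental form: E = 36, F = 0, G = 36*sin(u)^2.
Coefficients of the second fundamental form: L = -6*sin(u)/Abs(sin(u)), M = 0, N = -6*sin(u)^3/Abs(sin(u)).
Assemble K = (LN − M²)/(EG − F²) = 1/36. At (u, v) = (2*pi/3, 2*pi/5): K = 1/36.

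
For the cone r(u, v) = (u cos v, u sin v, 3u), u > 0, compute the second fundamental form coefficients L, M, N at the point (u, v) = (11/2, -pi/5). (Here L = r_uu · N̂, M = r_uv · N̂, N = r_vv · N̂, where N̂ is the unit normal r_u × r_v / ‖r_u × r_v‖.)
L = 0;  M = 0;  N = 33*sqrt(10)/20

Compute the unit normal N̂(u, v) = (-3*sqrt(10)*u*cos(v)/(10*Abs(u)), -3*sqrt(10)*u*sin(v)/(10*Abs(u)), sqrt(10)*u/(10*Abs(u))), and the second partials r_uu, r_uv, r_vv. Take dot products:
  L(u, v) = r_uu · N̂ = 0,
  M(u, v) = r_uv · N̂ = 0,
  N(u, v) = r_vv · N̂ = 3*sqrt(10)*u^2/(10*Abs(u)).
Evaluating at (u, v) = (11/2, -pi/5):
  L = 0, M = 0, N = 33*sqrt(10)/20.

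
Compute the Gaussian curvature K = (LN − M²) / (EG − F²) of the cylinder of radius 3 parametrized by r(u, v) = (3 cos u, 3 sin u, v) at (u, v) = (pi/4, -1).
K = 0

Coefficients of the first fundamental form: E = 9, F = 0, G = 1.
Coefficients of the second fundamental form: L = -3, M = 0, N = 0.
Assemble K = (LN − M²)/(EG − F²) = 0. At (u, v) = (pi/4, -1): K = 0.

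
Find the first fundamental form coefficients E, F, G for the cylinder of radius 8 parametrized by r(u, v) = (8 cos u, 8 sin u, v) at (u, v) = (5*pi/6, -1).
E = 64;  F = 0;  G = 1

Partials: r_u = (-8*sin(u), 8*cos(u), 0), r_v = (0, 0, 1). As functions of (u, v):
  E = r_u · r_u = 64,
  F = r_u · r_v = 0,
  G = r_v · r_v = 1.
Evaluating at (u, v) = (5*pi/6, -1): E = 64, F = 0, G = 1.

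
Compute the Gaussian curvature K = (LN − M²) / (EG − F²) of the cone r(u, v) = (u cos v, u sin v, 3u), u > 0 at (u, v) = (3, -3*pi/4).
K = 0

Coefficients of the first fundamental form: E = 10, F = 0, G = u^2.
Coefficients of the second fundamental form: L = 0, M = 0, N = 3*sqrt(10)*u^2/(10*Abs(u)).
Assemble K = (LN − M²)/(EG − F²) = 0. At (u, v) = (3, -3*pi/4): K = 0.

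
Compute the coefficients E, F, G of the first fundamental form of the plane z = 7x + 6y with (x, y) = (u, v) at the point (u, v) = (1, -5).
E = 50;  F = 42;  G = 37

Partials: r_u = (1, 0, 7), r_v = (0, 1, 6). As functions of (u, v):
  E = r_u · r_u = 50,
  F = r_u · r_v = 42,
  G = r_v · r_v = 37.
Evaluating at (u, v) = (1, -5): E = 50, F = 42, G = 37.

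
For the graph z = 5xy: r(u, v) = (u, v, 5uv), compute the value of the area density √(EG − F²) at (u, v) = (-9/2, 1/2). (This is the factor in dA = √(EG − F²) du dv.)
√(EG − F²)|_{(-9/2, 1/2)} = sqrt(2054)/2

E = 25*v^2 + 1, F = 25*u*v, G = 25*u^2 + 1, so EG − F² = 25*u^2 + 25*v^2 + 1. Taking the positive square root: √(EG − F²) = sqrt(25*u^2 + 25*v^2 + 1). At (u, v) = (-9/2, 1/2): sqrt(2054)/2.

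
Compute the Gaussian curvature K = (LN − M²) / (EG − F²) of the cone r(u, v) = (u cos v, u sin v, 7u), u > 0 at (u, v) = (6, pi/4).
K = 0

Coefficients of the first fundamental form: E = 50, F = 0, G = u^2.
Coefficients of the second fundamental form: L = 0, M = 0, N = 7*sqrt(2)*u^2/(10*Abs(u)).
Assemble K = (LN − M²)/(EG − F²) = 0. At (u, v) = (6, pi/4): K = 0.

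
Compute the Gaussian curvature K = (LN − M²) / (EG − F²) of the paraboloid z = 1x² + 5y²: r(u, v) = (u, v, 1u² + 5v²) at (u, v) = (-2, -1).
K = 20/13689

Coefficients of the first fundamental form: E = 4*u^2 + 1, F = 20*u*v, G = 100*v^2 + 1.
Coefficients of the second fundamental form: L = 2/sqrt(4*u^2 + 100*v^2 + 1), M = 0, N = 10/sqrt(4*u^2 + 100*v^2 + 1).
Assemble K = (LN − M²)/(EG − F²) = 20/(16*u^4 + 800*u^2*v^2 + 8*u^2 + 10000*v^4 + 200*v^2 + 1). At (u, v) = (-2, -1): K = 20/13689.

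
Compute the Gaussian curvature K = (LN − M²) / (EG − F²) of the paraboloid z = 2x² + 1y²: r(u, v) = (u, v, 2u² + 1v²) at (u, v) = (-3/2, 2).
K = 8/2809

Coefficients of the first fundamental form: E = 16*u^2 + 1, F = 8*u*v, G = 4*v^2 + 1.
Coefficients of the second fundamental form: L = 4/sqrt(16*u^2 + 4*v^2 + 1), M = 0, N = 2/sqrt(16*u^2 + 4*v^2 + 1).
Assemble K = (LN − M²)/(EG − F²) = 8/(256*u^4 + 128*u^2*v^2 + 32*u^2 + 16*v^4 + 8*v^2 + 1). At (u, v) = (-3/2, 2): K = 8/2809.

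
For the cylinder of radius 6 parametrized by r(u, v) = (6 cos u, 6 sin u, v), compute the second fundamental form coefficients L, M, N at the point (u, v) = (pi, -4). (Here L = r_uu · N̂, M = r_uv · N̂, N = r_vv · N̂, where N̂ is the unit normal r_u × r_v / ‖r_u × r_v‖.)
L = -6;  M = 0;  N = 0

Compute the unit normal N̂(u, v) = (cos(u), sin(u), 0), and the second partials r_uu, r_uv, r_vv. Take dot products:
  L(u, v) = r_uu · N̂ = -6,
  M(u, v) = r_uv · N̂ = 0,
  N(u, v) = r_vv · N̂ = 0.
Evaluating at (u, v) = (pi, -4):
  L = -6, M = 0, N = 0.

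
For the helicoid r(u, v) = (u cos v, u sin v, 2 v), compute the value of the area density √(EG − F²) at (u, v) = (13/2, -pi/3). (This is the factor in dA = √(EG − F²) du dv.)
√(EG − F²)|_{(13/2, -pi/3)} = sqrt(185)/2

E = 1, F = 0, G = u^2 + 4, so EG − F² = u^2 + 4. Taking the positive square root: √(EG − F²) = sqrt(u^2 + 4). At (u, v) = (13/2, -pi/3): sqrt(185)/2.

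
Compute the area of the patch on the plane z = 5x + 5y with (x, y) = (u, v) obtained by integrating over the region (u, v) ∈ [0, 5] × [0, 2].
Area = 10*sqrt(51)

Area = ∫∫ √(EG − F²) du dv with √(EG − F²) = sqrt(51). Integrating over [0, 5] × [0, 2] gives 10*sqrt(51).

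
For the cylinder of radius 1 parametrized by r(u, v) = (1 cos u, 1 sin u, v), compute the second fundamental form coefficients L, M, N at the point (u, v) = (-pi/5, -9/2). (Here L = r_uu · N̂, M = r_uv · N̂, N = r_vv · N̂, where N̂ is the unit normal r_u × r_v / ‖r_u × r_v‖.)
L = -1;  M = 0;  N = 0

Compute the unit normal N̂(u, v) = (cos(u), sin(u), 0), and the second partials r_uu, r_uv, r_vv. Take dot products:
  L(u, v) = r_uu · N̂ = -1,
  M(u, v) = r_uv · N̂ = 0,
  N(u, v) = r_vv · N̂ = 0.
Evaluating at (u, v) = (-pi/5, -9/2):
  L = -1, M = 0, N = 0.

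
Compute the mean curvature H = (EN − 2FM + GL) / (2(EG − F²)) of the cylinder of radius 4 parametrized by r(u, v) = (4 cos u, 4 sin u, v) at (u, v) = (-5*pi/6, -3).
H = -1/8

With E = 16, F = 0, G = 1, L = -4, M = 0, N = 0, assemble
  H = (EN − 2FM + GL) / (2(EG − F²)) = -1/8.
At (u, v) = (-5*pi/6, -3): H = -1/8.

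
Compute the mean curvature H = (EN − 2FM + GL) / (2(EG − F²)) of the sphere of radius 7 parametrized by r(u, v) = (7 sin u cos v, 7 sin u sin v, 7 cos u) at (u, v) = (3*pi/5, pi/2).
H = -1/7

With E = 49, F = 0, G = 49*sin(u)^2, L = -7*sin(u)/Abs(sin(u)), M = 0, N = -7*sin(u)^3/Abs(sin(u)), assemble
  H = (EN − 2FM + GL) / (2(EG − F²)) = -sin(u)/(7*Abs(sin(u))).
At (u, v) = (3*pi/5, pi/2): H = -1/7.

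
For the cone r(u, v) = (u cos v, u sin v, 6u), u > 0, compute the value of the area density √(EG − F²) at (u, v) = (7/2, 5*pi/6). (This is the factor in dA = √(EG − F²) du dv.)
√(EG − F²)|_{(7/2, 5*pi/6)} = 7*sqrt(37)/2

E = 37, F = 0, G = u^2, so EG − F² = 37*u^2. Taking the positive square root: √(EG − F²) = sqrt(37)*Abs(u). At (u, v) = (7/2, 5*pi/6): 7*sqrt(37)/2.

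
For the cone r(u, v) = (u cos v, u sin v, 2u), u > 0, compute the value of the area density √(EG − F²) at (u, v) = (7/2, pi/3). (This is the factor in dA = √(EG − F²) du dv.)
√(EG − F²)|_{(7/2, pi/3)} = 7*sqrt(5)/2

E = 5, F = 0, G = u^2, so EG − F² = 5*u^2. Taking the positive square root: √(EG − F²) = sqrt(5)*Abs(u). At (u, v) = (7/2, pi/3): 7*sqrt(5)/2.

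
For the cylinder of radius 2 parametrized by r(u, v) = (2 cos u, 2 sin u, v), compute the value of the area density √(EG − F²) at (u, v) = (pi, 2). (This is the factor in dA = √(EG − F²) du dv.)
√(EG − F²)|_{(pi, 2)} = 2

E = 4, F = 0, G = 1, so EG − F² = 4. Taking the positive square root: √(EG − F²) = 2. At (u, v) = (pi, 2): 2.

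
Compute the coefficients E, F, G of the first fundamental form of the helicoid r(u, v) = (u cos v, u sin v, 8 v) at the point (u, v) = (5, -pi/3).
E = 1;  F = 0;  G = 89

Partials: r_u = (cos(v), sin(v), 0), r_v = (-u*sin(v), u*cos(v), 8). As functions of (u, v):
  E = r_u · r_u = 1,
  F = r_u · r_v = 0,
  G = r_v · r_v = u^2 + 64.
Evaluating at (u, v) = (5, -pi/3): E = 1, F = 0, G = 89.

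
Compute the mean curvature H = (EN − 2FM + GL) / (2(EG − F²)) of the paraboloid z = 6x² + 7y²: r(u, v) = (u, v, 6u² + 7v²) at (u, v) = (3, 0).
H = 9085*sqrt(1297)/1682209

With E = 144*u^2 + 1, F = 168*u*v, G = 196*v^2 + 1, L = 12/sqrt(144*u^2 + 196*v^2 + 1), M = 0, N = 14/sqrt(144*u^2 + 196*v^2 + 1), assemble
  H = (EN − 2FM + GL) / (2(EG − F²)) = (1008*u^2 + 1176*v^2 + 13)/(144*u^2 + 196*v^2 + 1)^(3/2).
At (u, v) = (3, 0): H = 9085*sqrt(1297)/1682209.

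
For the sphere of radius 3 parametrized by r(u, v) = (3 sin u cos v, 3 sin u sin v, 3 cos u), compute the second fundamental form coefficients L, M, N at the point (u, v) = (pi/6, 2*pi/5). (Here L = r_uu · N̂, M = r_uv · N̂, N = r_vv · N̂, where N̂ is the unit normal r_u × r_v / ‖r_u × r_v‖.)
L = -3;  M = 0;  N = -3/4

Compute the unit normal N̂(u, v) = (sin(u)^2*cos(v)/Abs(sin(u)), sin(u)^2*sin(v)/Abs(sin(u)), sin(2*u)/(2*Abs(sin(u)))), and the second partials r_uu, r_uv, r_vv. Take dot products:
  L(u, v) = r_uu · N̂ = -3*sin(u)/Abs(sin(u)),
  M(u, v) = r_uv · N̂ = 0,
  N(u, v) = r_vv · N̂ = -3*sin(u)^3/Abs(sin(u)).
Evaluating at (u, v) = (pi/6, 2*pi/5):
  L = -3, M = 0, N = -3/4.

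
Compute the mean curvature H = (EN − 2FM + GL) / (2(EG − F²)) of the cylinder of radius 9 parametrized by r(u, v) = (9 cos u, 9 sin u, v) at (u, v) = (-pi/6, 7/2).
H = -1/18

With E = 81, F = 0, G = 1, L = -9, M = 0, N = 0, assemble
  H = (EN − 2FM + GL) / (2(EG − F²)) = -1/18.
At (u, v) = (-pi/6, 7/2): H = -1/18.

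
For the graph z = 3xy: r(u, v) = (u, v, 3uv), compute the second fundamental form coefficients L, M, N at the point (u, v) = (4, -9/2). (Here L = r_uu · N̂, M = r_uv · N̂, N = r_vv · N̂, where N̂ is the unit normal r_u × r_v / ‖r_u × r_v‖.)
L = 0;  M = 6*sqrt(1309)/1309;  N = 0

Compute the unit normal N̂(u, v) = (-3*v/sqrt(9*u^2 + 9*v^2 + 1), -3*u/sqrt(9*u^2 + 9*v^2 + 1), 1/sqrt(9*u^2 + 9*v^2 + 1)), and the second partials r_uu, r_uv, r_vv. Take dot products:
  L(u, v) = r_uu · N̂ = 0,
  M(u, v) = r_uv · N̂ = 3/sqrt(9*u^2 + 9*v^2 + 1),
  N(u, v) = r_vv · N̂ = 0.
Evaluating at (u, v) = (4, -9/2):
  L = 0, M = 6*sqrt(1309)/1309, N = 0.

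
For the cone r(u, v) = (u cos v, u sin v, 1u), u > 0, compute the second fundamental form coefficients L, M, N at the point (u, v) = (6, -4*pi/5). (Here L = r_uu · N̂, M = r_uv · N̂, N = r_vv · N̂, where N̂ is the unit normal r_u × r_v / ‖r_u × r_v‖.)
L = 0;  M = 0;  N = 3*sqrt(2)

Compute the unit normal N̂(u, v) = (-sqrt(2)*u*cos(v)/(2*Abs(u)), -sqrt(2)*u*sin(v)/(2*Abs(u)), sqrt(2)*u/(2*Abs(u))), and the second partials r_uu, r_uv, r_vv. Take dot products:
  L(u, v) = r_uu · N̂ = 0,
  M(u, v) = r_uv · N̂ = 0,
  N(u, v) = r_vv · N̂ = sqrt(2)*u^2/(2*Abs(u)).
Evaluating at (u, v) = (6, -4*pi/5):
  L = 0, M = 0, N = 3*sqrt(2).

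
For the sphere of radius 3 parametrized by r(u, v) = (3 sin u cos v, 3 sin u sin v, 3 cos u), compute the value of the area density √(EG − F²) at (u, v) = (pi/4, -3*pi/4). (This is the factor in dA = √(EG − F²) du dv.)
√(EG − F²)|_{(pi/4, -3*pi/4)} = 9*sqrt(2)/2

E = 9, F = 0, G = 9*sin(u)^2, so EG − F² = 81*sin(u)^2. Taking the positive square root: √(EG − F²) = 9*Abs(sin(u)). At (u, v) = (pi/4, -3*pi/4): 9*sqrt(2)/2.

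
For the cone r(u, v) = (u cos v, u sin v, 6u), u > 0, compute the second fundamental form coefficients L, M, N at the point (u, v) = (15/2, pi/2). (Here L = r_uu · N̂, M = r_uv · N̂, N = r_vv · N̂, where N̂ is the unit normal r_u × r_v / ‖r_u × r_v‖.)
L = 0;  M = 0;  N = 45*sqrt(37)/37

Compute the unit normal N̂(u, v) = (-6*sqrt(37)*u*cos(v)/(37*Abs(u)), -6*sqrt(37)*u*sin(v)/(37*Abs(u)), sqrt(37)*u/(37*Abs(u))), and the second partials r_uu, r_uv, r_vv. Take dot products:
  L(u, v) = r_uu · N̂ = 0,
  M(u, v) = r_uv · N̂ = 0,
  N(u, v) = r_vv · N̂ = 6*sqrt(37)*u^2/(37*Abs(u)).
Evaluating at (u, v) = (15/2, pi/2):
  L = 0, M = 0, N = 45*sqrt(37)/37.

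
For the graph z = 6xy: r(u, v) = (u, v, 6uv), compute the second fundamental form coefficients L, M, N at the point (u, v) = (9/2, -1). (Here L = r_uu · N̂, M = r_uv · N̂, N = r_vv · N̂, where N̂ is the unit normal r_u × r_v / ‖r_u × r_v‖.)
L = 0;  M = 3*sqrt(766)/383;  N = 0

Compute the unit normal N̂(u, v) = (-6*v/sqrt(36*u^2 + 36*v^2 + 1), -6*u/sqrt(36*u^2 + 36*v^2 + 1), 1/sqrt(36*u^2 + 36*v^2 + 1)), and the second partials r_uu, r_uv, r_vv. Take dot products:
  L(u, v) = r_uu · N̂ = 0,
  M(u, v) = r_uv · N̂ = 6/sqrt(36*u^2 + 36*v^2 + 1),
  N(u, v) = r_vv · N̂ = 0.
Evaluating at (u, v) = (9/2, -1):
  L = 0, M = 3*sqrt(766)/383, N = 0.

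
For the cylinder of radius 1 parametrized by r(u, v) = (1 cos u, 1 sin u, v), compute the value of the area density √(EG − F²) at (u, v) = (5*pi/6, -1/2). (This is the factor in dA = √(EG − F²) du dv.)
√(EG − F²)|_{(5*pi/6, -1/2)} = 1

E = 1, F = 0, G = 1, so EG − F² = 1. Taking the positive square root: √(EG − F²) = 1. At (u, v) = (5*pi/6, -1/2): 1.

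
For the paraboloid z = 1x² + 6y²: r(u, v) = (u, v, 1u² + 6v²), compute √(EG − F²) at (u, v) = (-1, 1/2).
√(EG − F²)|_{(-1, 1/2)} = sqrt(41)

E = 4*u^2 + 1, F = 24*u*v, G = 144*v^2 + 1; EG − F² = 4*u^2 + 144*v^2 + 1; √(EG − F²) = sqrt(4*u^2 + 144*v^2 + 1). At the given point: sqrt(41).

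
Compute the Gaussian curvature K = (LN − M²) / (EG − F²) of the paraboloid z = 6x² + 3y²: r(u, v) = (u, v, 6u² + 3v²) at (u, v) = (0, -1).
K = 72/1369

Coefficients of the first fundamental form: E = 144*u^2 + 1, F = 72*u*v, G = 36*v^2 + 1.
Coefficients of the second fundamental form: L = 12/sqrt(144*u^2 + 36*v^2 + 1), M = 0, N = 6/sqrt(144*u^2 + 36*v^2 + 1).
Assemble K = (LN − M²)/(EG − F²) = 72/(20736*u^4 + 10368*u^2*v^2 + 288*u^2 + 1296*v^4 + 72*v^2 + 1). At (u, v) = (0, -1): K = 72/1369.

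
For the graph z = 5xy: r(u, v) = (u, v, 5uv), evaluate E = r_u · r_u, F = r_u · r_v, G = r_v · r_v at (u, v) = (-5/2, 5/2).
E = 629/4;  F = -625/4;  G = 629/4

Partials: r_u = (1, 0, 5*v), r_v = (0, 1, 5*u). As functions of (u, v):
  E = r_u · r_u = 25*v^2 + 1,
  F = r_u · r_v = 25*u*v,
  G = r_v · r_v = 25*u^2 + 1.
Evaluating at (u, v) = (-5/2, 5/2): E = 629/4, F = -625/4, G = 629/4.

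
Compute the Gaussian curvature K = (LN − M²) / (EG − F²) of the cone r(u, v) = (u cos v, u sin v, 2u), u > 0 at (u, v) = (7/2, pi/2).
K = 0

Coefficients of the first fundamental form: E = 5, F = 0, G = u^2.
Coefficients of the second fundamental form: L = 0, M = 0, N = 2*sqrt(5)*u^2/(5*Abs(u)).
Assemble K = (LN − M²)/(EG − F²) = 0. At (u, v) = (7/2, pi/2): K = 0.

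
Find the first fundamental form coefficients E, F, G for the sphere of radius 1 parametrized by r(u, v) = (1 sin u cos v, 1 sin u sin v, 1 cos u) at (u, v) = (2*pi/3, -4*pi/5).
E = 1;  F = 0;  G = 3/4

Partials: r_u = (cos(u)*cos(v), sin(v)*cos(u), -sin(u)), r_v = (-sin(u)*sin(v), sin(u)*cos(v), 0). As functions of (u, v):
  E = r_u · r_u = 1,
  F = r_u · r_v = 0,
  G = r_v · r_v = sin(u)^2.
Evaluating at (u, v) = (2*pi/3, -4*pi/5): E = 1, F = 0, G = 3/4.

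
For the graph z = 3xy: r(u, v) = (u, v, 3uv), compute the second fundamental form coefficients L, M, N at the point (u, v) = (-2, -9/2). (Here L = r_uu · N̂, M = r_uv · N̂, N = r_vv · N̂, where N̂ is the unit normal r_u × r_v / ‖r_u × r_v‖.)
L = 0;  M = 6*sqrt(877)/877;  N = 0

Compute the unit normal N̂(u, v) = (-3*v/sqrt(9*u^2 + 9*v^2 + 1), -3*u/sqrt(9*u^2 + 9*v^2 + 1), 1/sqrt(9*u^2 + 9*v^2 + 1)), and the second partials r_uu, r_uv, r_vv. Take dot products:
  L(u, v) = r_uu · N̂ = 0,
  M(u, v) = r_uv · N̂ = 3/sqrt(9*u^2 + 9*v^2 + 1),
  N(u, v) = r_vv · N̂ = 0.
Evaluating at (u, v) = (-2, -9/2):
  L = 0, M = 6*sqrt(877)/877, N = 0.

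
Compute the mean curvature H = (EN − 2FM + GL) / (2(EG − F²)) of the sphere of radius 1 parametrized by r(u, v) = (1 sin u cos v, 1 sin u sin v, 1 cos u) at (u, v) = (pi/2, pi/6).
H = -1

With E = 1, F = 0, G = sin(u)^2, L = -sin(u)/Abs(sin(u)), M = 0, N = -sin(u)^3/Abs(sin(u)), assemble
  H = (EN − 2FM + GL) / (2(EG − F²)) = -sin(u)/Abs(sin(u)).
At (u, v) = (pi/2, pi/6): H = -1.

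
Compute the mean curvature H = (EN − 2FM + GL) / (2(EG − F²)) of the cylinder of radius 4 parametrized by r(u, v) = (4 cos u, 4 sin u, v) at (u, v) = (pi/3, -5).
H = -1/8

With E = 16, F = 0, G = 1, L = -4, M = 0, N = 0, assemble
  H = (EN − 2FM + GL) / (2(EG − F²)) = -1/8.
At (u, v) = (pi/3, -5): H = -1/8.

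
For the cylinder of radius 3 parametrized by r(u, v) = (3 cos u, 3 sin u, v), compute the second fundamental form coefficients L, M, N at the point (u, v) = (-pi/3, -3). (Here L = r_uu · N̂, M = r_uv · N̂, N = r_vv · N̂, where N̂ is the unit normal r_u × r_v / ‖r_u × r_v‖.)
L = -3;  M = 0;  N = 0

Compute the unit normal N̂(u, v) = (cos(u), sin(u), 0), and the second partials r_uu, r_uv, r_vv. Take dot products:
  L(u, v) = r_uu · N̂ = -3,
  M(u, v) = r_uv · N̂ = 0,
  N(u, v) = r_vv · N̂ = 0.
Evaluating at (u, v) = (-pi/3, -3):
  L = -3, M = 0, N = 0.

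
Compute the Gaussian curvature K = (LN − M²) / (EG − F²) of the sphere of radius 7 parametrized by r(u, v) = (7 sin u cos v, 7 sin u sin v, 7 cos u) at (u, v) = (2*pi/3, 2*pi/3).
K = 1/49

Coefficients of the first fundamental form: E = 49, F = 0, G = 49*sin(u)^2.
Coefficients of the second fundamental form: L = -7*sin(u)/Abs(sin(u)), M = 0, N = -7*sin(u)^3/Abs(sin(u)).
Assemble K = (LN − M²)/(EG − F²) = 1/49. At (u, v) = (2*pi/3, 2*pi/3): K = 1/49.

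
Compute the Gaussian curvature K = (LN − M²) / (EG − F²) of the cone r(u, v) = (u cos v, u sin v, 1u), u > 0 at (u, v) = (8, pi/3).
K = 0

Coefficients of the first fundamental form: E = 2, F = 0, G = u^2.
Coefficients of the second fundamental form: L = 0, M = 0, N = sqrt(2)*u^2/(2*Abs(u)).
Assemble K = (LN − M²)/(EG − F²) = 0. At (u, v) = (8, pi/3): K = 0.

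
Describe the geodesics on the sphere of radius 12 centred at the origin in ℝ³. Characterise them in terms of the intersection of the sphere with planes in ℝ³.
Geodesics on the sphere of radius 12 are great circles — circles of radius 12 obtained as the intersection of the sphere with planes through the origin (the centre of the sphere).

A curve α(t) of nonzero constant speed on the sphere of radius 12 is a geodesic iff its acceleration α̈ is everywhere normal to the surface, i.e. parallel to the radial vector α(t). Then d/dt(α × α̇) = α̇ × α̇ + α × α̈ = 0, so α × α̇ is a constant vector n ≠ 0 and α(t) · n = 0 for all t: α lies in the plane through the origin with normal n. The intersection of that plane with the sphere is a circle of radius 12 (a great circle). Conversely, a great circle traversed at constant speed has centripetal acceleration pointing at the origin, hence normal to the sphere, so every great circle is a geodesic.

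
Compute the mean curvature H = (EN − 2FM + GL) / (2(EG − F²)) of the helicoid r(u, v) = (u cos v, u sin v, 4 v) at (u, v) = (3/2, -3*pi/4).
H = 0

With E = 1, F = 0, G = u^2 + 16, L = 0, M = -4/sqrt(u^2 + 16), N = 0, assemble
  H = (EN − 2FM + GL) / (2(EG − F²)) = 0.
At (u, v) = (3/2, -3*pi/4): H = 0.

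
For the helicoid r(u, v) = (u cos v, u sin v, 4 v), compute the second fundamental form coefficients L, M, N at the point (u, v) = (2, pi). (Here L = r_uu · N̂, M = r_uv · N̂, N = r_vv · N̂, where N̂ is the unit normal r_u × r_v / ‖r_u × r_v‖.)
L = 0;  M = -2*sqrt(5)/5;  N = 0

Compute the unit normal N̂(u, v) = (4*sin(v)/sqrt(u^2 + 16), -4*cos(v)/sqrt(u^2 + 16), u/sqrt(u^2 + 16)), and the second partials r_uu, r_uv, r_vv. Take dot products:
  L(u, v) = r_uu · N̂ = 0,
  M(u, v) = r_uv · N̂ = -4/sqrt(u^2 + 16),
  N(u, v) = r_vv · N̂ = 0.
Evaluating at (u, v) = (2, pi):
  L = 0, M = -2*sqrt(5)/5, N = 0.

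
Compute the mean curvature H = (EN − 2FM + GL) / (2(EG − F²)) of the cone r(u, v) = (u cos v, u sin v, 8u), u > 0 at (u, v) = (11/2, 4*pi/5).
H = 8*sqrt(65)/715

With E = 65, F = 0, G = u^2, L = 0, M = 0, N = 8*sqrt(65)*u^2/(65*Abs(u)), assemble
  H = (EN − 2FM + GL) / (2(EG − F²)) = 4*sqrt(65)/(65*Abs(u)).
At (u, v) = (11/2, 4*pi/5): H = 8*sqrt(65)/715.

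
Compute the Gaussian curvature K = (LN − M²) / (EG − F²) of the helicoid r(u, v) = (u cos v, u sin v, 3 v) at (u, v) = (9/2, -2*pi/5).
K = -16/1521

Coefficients of the first fundamental form: E = 1, F = 0, G = u^2 + 9.
Coefficients of the second fundamental form: L = 0, M = -3/sqrt(u^2 + 9), N = 0.
Assemble K = (LN − M²)/(EG − F²) = -9/(u^2 + 9)^2. At (u, v) = (9/2, -2*pi/5): K = -16/1521.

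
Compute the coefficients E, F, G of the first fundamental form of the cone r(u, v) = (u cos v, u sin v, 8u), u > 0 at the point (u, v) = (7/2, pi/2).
E = 65;  F = 0;  G = 49/4

Partials: r_u = (cos(v), sin(v), 8), r_v = (-u*sin(v), u*cos(v), 0). As functions of (u, v):
  E = r_u · r_u = 65,
  F = r_u · r_v = 0,
  G = r_v · r_v = u^2.
Evaluating at (u, v) = (7/2, pi/2): E = 65, F = 0, G = 49/4.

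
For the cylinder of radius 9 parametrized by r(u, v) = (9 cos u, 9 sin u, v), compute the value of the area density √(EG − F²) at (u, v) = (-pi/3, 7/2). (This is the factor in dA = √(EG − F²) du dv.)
√(EG − F²)|_{(-pi/3, 7/2)} = 9

E = 81, F = 0, G = 1, so EG − F² = 81. Taking the positive square root: √(EG − F²) = 9. At (u, v) = (-pi/3, 7/2): 9.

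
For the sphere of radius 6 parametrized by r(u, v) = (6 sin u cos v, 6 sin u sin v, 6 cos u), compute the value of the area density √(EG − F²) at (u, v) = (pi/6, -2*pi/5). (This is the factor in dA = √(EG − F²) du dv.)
√(EG − F²)|_{(pi/6, -2*pi/5)} = 18

E = 36, F = 0, G = 36*sin(u)^2, so EG − F² = 1296*sin(u)^2. Taking the positive square root: √(EG − F²) = 36*Abs(sin(u)). At (u, v) = (pi/6, -2*pi/5): 18.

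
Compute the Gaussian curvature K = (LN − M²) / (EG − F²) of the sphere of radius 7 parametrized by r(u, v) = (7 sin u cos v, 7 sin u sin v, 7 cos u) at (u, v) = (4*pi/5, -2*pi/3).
K = 1/49

Coefficients of the first fundamental form: E = 49, F = 0, G = 49*sin(u)^2.
Coefficients of the second fundamental form: L = -7*sin(u)/Abs(sin(u)), M = 0, N = -7*sin(u)^3/Abs(sin(u)).
Assemble K = (LN − M²)/(EG − F²) = 1/49. At (u, v) = (4*pi/5, -2*pi/3): K = 1/49.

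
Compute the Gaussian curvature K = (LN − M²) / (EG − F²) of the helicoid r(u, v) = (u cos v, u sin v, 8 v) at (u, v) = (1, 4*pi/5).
K = -64/4225

Coefficients of the first fundamental form: E = 1, F = 0, G = u^2 + 64.
Coefficients of the second fundamental form: L = 0, M = -8/sqrt(u^2 + 64), N = 0.
Assemble K = (LN − M²)/(EG − F²) = -64/(u^2 + 64)^2. At (u, v) = (1, 4*pi/5): K = -64/4225.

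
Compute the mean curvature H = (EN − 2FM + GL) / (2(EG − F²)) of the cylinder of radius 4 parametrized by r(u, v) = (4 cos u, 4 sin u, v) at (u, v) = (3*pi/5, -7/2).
H = -1/8

With E = 16, F = 0, G = 1, L = -4, M = 0, N = 0, assemble
  H = (EN − 2FM + GL) / (2(EG − F²)) = -1/8.
At (u, v) = (3*pi/5, -7/2): H = -1/8.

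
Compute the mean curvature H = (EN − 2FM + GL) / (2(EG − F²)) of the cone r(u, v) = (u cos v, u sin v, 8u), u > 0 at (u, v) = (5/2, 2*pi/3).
H = 8*sqrt(65)/325

With E = 65, F = 0, G = u^2, L = 0, M = 0, N = 8*sqrt(65)*u^2/(65*Abs(u)), assemble
  H = (EN − 2FM + GL) / (2(EG − F²)) = 4*sqrt(65)/(65*Abs(u)).
At (u, v) = (5/2, 2*pi/3): H = 8*sqrt(65)/325.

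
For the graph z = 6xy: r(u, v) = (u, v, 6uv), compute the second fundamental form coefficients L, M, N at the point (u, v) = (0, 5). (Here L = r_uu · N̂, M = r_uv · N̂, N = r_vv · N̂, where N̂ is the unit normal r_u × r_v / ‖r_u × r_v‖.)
L = 0;  M = 6*sqrt(901)/901;  N = 0

Compute the unit normal N̂(u, v) = (-6*v/sqrt(36*u^2 + 36*v^2 + 1), -6*u/sqrt(36*u^2 + 36*v^2 + 1), 1/sqrt(36*u^2 + 36*v^2 + 1)), and the second partials r_uu, r_uv, r_vv. Take dot products:
  L(u, v) = r_uu · N̂ = 0,
  M(u, v) = r_uv · N̂ = 6/sqrt(36*u^2 + 36*v^2 + 1),
  N(u, v) = r_vv · N̂ = 0.
Evaluating at (u, v) = (0, 5):
  L = 0, M = 6*sqrt(901)/901, N = 0.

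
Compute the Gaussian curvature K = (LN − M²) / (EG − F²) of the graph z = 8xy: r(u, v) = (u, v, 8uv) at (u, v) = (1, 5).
K = -64/2772225

Coefficients of the first fundamental form: E = 64*v^2 + 1, F = 64*u*v, G = 64*u^2 + 1.
Coefficients of the second fundamental form: L = 0, M = 8/sqrt(64*u^2 + 64*v^2 + 1), N = 0.
Assemble K = (LN − M²)/(EG − F²) = -64/(4096*u^4 + 8192*u^2*v^2 + 128*u^2 + 4096*v^4 + 128*v^2 + 1). At (u, v) = (1, 5): K = -64/2772225.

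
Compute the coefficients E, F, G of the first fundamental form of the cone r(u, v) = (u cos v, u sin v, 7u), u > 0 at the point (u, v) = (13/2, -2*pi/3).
E = 50;  F = 0;  G = 169/4

Partials: r_u = (cos(v), sin(v), 7), r_v = (-u*sin(v), u*cos(v), 0). As functions of (u, v):
  E = r_u · r_u = 50,
  F = r_u · r_v = 0,
  G = r_v · r_v = u^2.
Evaluating at (u, v) = (13/2, -2*pi/3): E = 50, F = 0, G = 169/4.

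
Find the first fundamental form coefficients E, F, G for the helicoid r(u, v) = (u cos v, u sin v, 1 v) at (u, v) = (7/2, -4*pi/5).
E = 1;  F = 0;  G = 53/4

Partials: r_u = (cos(v), sin(v), 0), r_v = (-u*sin(v), u*cos(v), 1). As functions of (u, v):
  E = r_u · r_u = 1,
  F = r_u · r_v = 0,
  G = r_v · r_v = u^2 + 1.
Evaluating at (u, v) = (7/2, -4*pi/5): E = 1, F = 0, G = 53/4.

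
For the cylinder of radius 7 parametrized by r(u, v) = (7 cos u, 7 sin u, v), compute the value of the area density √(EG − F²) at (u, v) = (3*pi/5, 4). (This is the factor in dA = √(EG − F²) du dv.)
√(EG − F²)|_{(3*pi/5, 4)} = 7

E = 49, F = 0, G = 1, so EG − F² = 49. Taking the positive square root: √(EG − F²) = 7. At (u, v) = (3*pi/5, 4): 7.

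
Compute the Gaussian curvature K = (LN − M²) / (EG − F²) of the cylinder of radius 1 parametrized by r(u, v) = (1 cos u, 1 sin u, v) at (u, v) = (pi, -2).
K = 0

Coefficients of the first fundamental form: E = 1, F = 0, G = 1.
Coefficients of the second fundamental form: L = -1, M = 0, N = 0.
Assemble K = (LN − M²)/(EG − F²) = 0. At (u, v) = (pi, -2): K = 0.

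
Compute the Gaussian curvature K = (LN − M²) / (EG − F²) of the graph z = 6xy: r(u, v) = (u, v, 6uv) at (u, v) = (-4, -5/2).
K = -9/160801

Coefficients of the first fundamental form: E = 36*v^2 + 1, F = 36*u*v, G = 36*u^2 + 1.
Coefficients of the second fundamental form: L = 0, M = 6/sqrt(36*u^2 + 36*v^2 + 1), N = 0.
Assemble K = (LN − M²)/(EG − F²) = -36/(1296*u^4 + 2592*u^2*v^2 + 72*u^2 + 1296*v^4 + 72*v^2 + 1). At (u, v) = (-4, -5/2): K = -9/160801.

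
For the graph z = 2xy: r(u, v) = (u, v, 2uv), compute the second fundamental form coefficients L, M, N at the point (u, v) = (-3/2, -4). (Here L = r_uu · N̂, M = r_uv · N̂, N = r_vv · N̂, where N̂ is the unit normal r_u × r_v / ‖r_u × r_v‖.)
L = 0;  M = sqrt(74)/37;  N = 0

Compute the unit normal N̂(u, v) = (-2*v/sqrt(4*u^2 + 4*v^2 + 1), -2*u/sqrt(4*u^2 + 4*v^2 + 1), 1/sqrt(4*u^2 + 4*v^2 + 1)), and the second partials r_uu, r_uv, r_vv. Take dot products:
  L(u, v) = r_uu · N̂ = 0,
  M(u, v) = r_uv · N̂ = 2/sqrt(4*u^2 + 4*v^2 + 1),
  N(u, v) = r_vv · N̂ = 0.
Evaluating at (u, v) = (-3/2, -4):
  L = 0, M = sqrt(74)/37, N = 0.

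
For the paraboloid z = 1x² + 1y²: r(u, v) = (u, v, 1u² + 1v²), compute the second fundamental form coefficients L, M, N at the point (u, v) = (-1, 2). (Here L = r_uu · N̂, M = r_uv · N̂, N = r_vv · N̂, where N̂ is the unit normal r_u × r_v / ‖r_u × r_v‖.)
L = 2*sqrt(21)/21;  M = 0;  N = 2*sqrt(21)/21

Compute the unit normal N̂(u, v) = (-2*u/sqrt(4*u^2 + 4*v^2 + 1), -2*v/sqrt(4*u^2 + 4*v^2 + 1), 1/sqrt(4*u^2 + 4*v^2 + 1)), and the second partials r_uu, r_uv, r_vv. Take dot products:
  L(u, v) = r_uu · N̂ = 2/sqrt(4*u^2 + 4*v^2 + 1),
  M(u, v) = r_uv · N̂ = 0,
  N(u, v) = r_vv · N̂ = 2/sqrt(4*u^2 + 4*v^2 + 1).
Evaluating at (u, v) = (-1, 2):
  L = 2*sqrt(21)/21, M = 0, N = 2*sqrt(21)/21.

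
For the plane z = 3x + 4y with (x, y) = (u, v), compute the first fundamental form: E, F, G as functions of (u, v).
E = 10;  F = 12;  G = 17

Compute partials: r_u = (1, 0, 3), r_v = (0, 1, 4). Then
  E = r_u · r_u = 10,
  F = r_u · r_v = 12,
  G = r_v · r_v = 17.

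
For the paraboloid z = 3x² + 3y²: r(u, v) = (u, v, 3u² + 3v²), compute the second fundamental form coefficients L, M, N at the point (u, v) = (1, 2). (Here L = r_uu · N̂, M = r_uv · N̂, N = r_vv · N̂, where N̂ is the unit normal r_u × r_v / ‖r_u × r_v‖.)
L = 6*sqrt(181)/181;  M = 0;  N = 6*sqrt(181)/181

Compute the unit normal N̂(u, v) = (-6*u/sqrt(36*u^2 + 36*v^2 + 1), -6*v/sqrt(36*u^2 + 36*v^2 + 1), 1/sqrt(36*u^2 + 36*v^2 + 1)), and the second partials r_uu, r_uv, r_vv. Take dot products:
  L(u, v) = r_uu · N̂ = 6/sqrt(36*u^2 + 36*v^2 + 1),
  M(u, v) = r_uv · N̂ = 0,
  N(u, v) = r_vv · N̂ = 6/sqrt(36*u^2 + 36*v^2 + 1).
Evaluating at (u, v) = (1, 2):
  L = 6*sqrt(181)/181, M = 0, N = 6*sqrt(181)/181.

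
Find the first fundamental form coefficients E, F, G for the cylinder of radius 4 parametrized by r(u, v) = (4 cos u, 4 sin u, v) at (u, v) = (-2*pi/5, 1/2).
E = 16;  F = 0;  G = 1

Partials: r_u = (-4*sin(u), 4*cos(u), 0), r_v = (0, 0, 1). As functions of (u, v):
  E = r_u · r_u = 16,
  F = r_u · r_v = 0,
  G = r_v · r_v = 1.
Evaluating at (u, v) = (-2*pi/5, 1/2): E = 16, F = 0, G = 1.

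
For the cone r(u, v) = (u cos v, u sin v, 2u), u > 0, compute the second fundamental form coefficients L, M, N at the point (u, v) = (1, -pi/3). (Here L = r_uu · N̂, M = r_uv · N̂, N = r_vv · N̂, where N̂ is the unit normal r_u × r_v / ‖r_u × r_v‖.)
L = 0;  M = 0;  N = 2*sqrt(5)/5

Compute the unit normal N̂(u, v) = (-2*sqrt(5)*u*cos(v)/(5*Abs(u)), -2*sqrt(5)*u*sin(v)/(5*Abs(u)), sqrt(5)*u/(5*Abs(u))), and the second partials r_uu, r_uv, r_vv. Take dot products:
  L(u, v) = r_uu · N̂ = 0,
  M(u, v) = r_uv · N̂ = 0,
  N(u, v) = r_vv · N̂ = 2*sqrt(5)*u^2/(5*Abs(u)).
Evaluating at (u, v) = (1, -pi/3):
  L = 0, M = 0, N = 2*sqrt(5)/5.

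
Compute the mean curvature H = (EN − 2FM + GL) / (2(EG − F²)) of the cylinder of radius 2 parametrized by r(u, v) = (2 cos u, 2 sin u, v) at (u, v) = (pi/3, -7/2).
H = -1/4

With E = 4, F = 0, G = 1, L = -2, M = 0, N = 0, assemble
  H = (EN − 2FM + GL) / (2(EG − F²)) = -1/4.
At (u, v) = (pi/3, -7/2): H = -1/4.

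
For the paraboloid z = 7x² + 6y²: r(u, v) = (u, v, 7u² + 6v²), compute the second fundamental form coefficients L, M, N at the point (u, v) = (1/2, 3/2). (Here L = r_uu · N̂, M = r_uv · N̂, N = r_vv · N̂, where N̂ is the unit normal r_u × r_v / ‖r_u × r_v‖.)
L = 7*sqrt(374)/187;  M = 0;  N = 6*sqrt(374)/187

Compute the unit normal N̂(u, v) = (-14*u/sqrt(196*u^2 + 144*v^2 + 1), -12*v/sqrt(196*u^2 + 144*v^2 + 1), 1/sqrt(196*u^2 + 144*v^2 + 1)), and the second partials r_uu, r_uv, r_vv. Take dot products:
  L(u, v) = r_uu · N̂ = 14/sqrt(196*u^2 + 144*v^2 + 1),
  M(u, v) = r_uv · N̂ = 0,
  N(u, v) = r_vv · N̂ = 12/sqrt(196*u^2 + 144*v^2 + 1).
Evaluating at (u, v) = (1/2, 3/2):
  L = 7*sqrt(374)/187, M = 0, N = 6*sqrt(374)/187.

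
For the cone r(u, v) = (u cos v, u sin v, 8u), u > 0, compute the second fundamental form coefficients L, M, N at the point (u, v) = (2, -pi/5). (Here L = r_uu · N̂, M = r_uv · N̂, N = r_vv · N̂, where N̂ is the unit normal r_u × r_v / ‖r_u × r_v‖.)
L = 0;  M = 0;  N = 16*sqrt(65)/65

Compute the unit normal N̂(u, v) = (-8*sqrt(65)*u*cos(v)/(65*Abs(u)), -8*sqrt(65)*u*sin(v)/(65*Abs(u)), sqrt(65)*u/(65*Abs(u))), and the second partials r_uu, r_uv, r_vv. Take dot products:
  L(u, v) = r_uu · N̂ = 0,
  M(u, v) = r_uv · N̂ = 0,
  N(u, v) = r_vv · N̂ = 8*sqrt(65)*u^2/(65*Abs(u)).
Evaluating at (u, v) = (2, -pi/5):
  L = 0, M = 0, N = 16*sqrt(65)/65.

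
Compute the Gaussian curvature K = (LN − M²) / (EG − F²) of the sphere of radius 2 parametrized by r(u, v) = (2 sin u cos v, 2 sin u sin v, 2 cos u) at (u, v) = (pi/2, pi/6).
K = 1/4

Coefficients of the first fundamental form: E = 4, F = 0, G = 4*sin(u)^2.
Coefficients of the second fundamental form: L = -2*sin(u)/Abs(sin(u)), M = 0, N = -2*sin(u)^3/Abs(sin(u)).
Assemble K = (LN − M²)/(EG − F²) = 1/4. At (u, v) = (pi/2, pi/6): K = 1/4.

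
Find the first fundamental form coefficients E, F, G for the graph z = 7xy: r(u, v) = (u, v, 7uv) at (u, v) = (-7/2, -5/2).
E = 1229/4;  F = 1715/4;  G = 2405/4

Partials: r_u = (1, 0, 7*v), r_v = (0, 1, 7*u). As functions of (u, v):
  E = r_u · r_u = 49*v^2 + 1,
  F = r_u · r_v = 49*u*v,
  G = r_v · r_v = 49*u^2 + 1.
Evaluating at (u, v) = (-7/2, -5/2): E = 1229/4, F = 1715/4, G = 2405/4.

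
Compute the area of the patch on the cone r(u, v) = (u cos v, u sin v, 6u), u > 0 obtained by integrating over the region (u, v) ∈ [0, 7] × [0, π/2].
Area = 49*sqrt(37)*pi/4

Area = ∫∫ √(EG − F²) du dv with √(EG − F²) = sqrt(37)*Abs(u). Integrating over [0, 7] × [0, π/2] gives 49*sqrt(37)*pi/4.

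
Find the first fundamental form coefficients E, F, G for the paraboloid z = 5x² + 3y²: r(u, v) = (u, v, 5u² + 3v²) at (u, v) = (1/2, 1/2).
E = 26;  F = 15;  G = 10

Partials: r_u = (1, 0, 10*u), r_v = (0, 1, 6*v). As functions of (u, v):
  E = r_u · r_u = 100*u^2 + 1,
  F = r_u · r_v = 60*u*v,
  G = r_v · r_v = 36*v^2 + 1.
Evaluating at (u, v) = (1/2, 1/2): E = 26, F = 15, G = 10.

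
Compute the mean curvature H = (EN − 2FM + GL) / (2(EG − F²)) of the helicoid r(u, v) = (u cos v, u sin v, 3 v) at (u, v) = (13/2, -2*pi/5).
H = 0

With E = 1, F = 0, G = u^2 + 9, L = 0, M = -3/sqrt(u^2 + 9), N = 0, assemble
  H = (EN − 2FM + GL) / (2(EG − F²)) = 0.
At (u, v) = (13/2, -2*pi/5): H = 0.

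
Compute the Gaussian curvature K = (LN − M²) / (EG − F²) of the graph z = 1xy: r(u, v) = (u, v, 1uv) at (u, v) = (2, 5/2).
K = -16/2025

Coefficients of the first fundamental form: E = v^2 + 1, F = u*v, G = u^2 + 1.
Coefficients of the second fundamental form: L = 0, M = 1/sqrt(u^2 + v^2 + 1), N = 0.
Assemble K = (LN − M²)/(EG − F²) = 1/((u^2*v^2 - (u^2 + 1)*(v^2 + 1))*(u^2 + v^2 + 1)). At (u, v) = (2, 5/2): K = -16/2025.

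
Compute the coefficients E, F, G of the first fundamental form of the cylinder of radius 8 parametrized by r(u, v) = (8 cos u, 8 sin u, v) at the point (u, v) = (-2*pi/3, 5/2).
E = 64;  F = 0;  G = 1

Partials: r_u = (-8*sin(u), 8*cos(u), 0), r_v = (0, 0, 1). As functions of (u, v):
  E = r_u · r_u = 64,
  F = r_u · r_v = 0,
  G = r_v · r_v = 1.
Evaluating at (u, v) = (-2*pi/3, 5/2): E = 64, F = 0, G = 1.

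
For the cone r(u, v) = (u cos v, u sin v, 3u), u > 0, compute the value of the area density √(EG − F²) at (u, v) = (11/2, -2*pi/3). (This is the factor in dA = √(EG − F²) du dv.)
√(EG − F²)|_{(11/2, -2*pi/3)} = 11*sqrt(10)/2

E = 10, F = 0, G = u^2, so EG − F² = 10*u^2. Taking the positive square root: √(EG − F²) = sqrt(10)*Abs(u). At (u, v) = (11/2, -2*pi/3): 11*sqrt(10)/2.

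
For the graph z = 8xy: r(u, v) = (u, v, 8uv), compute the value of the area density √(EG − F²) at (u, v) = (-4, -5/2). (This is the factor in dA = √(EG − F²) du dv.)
√(EG − F²)|_{(-4, -5/2)} = 5*sqrt(57)

E = 64*v^2 + 1, F = 64*u*v, G = 64*u^2 + 1, so EG − F² = 64*u^2 + 64*v^2 + 1. Taking the positive square root: √(EG − F²) = sqrt(64*u^2 + 64*v^2 + 1). At (u, v) = (-4, -5/2): 5*sqrt(57).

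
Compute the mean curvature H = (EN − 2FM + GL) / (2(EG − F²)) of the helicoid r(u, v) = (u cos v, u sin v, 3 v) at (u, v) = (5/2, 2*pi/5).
H = 0

With E = 1, F = 0, G = u^2 + 9, L = 0, M = -3/sqrt(u^2 + 9), N = 0, assemble
  H = (EN − 2FM + GL) / (2(EG − F²)) = 0.
At (u, v) = (5/2, 2*pi/5): H = 0.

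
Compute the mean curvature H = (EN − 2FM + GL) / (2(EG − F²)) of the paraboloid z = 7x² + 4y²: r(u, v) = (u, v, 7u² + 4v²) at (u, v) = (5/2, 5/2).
H = 7711*sqrt(1626)/2643876

With E = 196*u^2 + 1, F = 112*u*v, G = 64*v^2 + 1, L = 14/sqrt(196*u^2 + 64*v^2 + 1), M = 0, N = 8/sqrt(196*u^2 + 64*v^2 + 1), assemble
  H = (EN − 2FM + GL) / (2(EG − F²)) = (784*u^2 + 448*v^2 + 11)/(196*u^2 + 64*v^2 + 1)^(3/2).
At (u, v) = (5/2, 5/2): H = 7711*sqrt(1626)/2643876.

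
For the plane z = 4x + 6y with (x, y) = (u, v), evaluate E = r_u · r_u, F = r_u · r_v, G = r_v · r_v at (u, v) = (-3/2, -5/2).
E = 17;  F = 24;  G = 37

Partials: r_u = (1, 0, 4), r_v = (0, 1, 6). As functions of (u, v):
  E = r_u · r_u = 17,
  F = r_u · r_v = 24,
  G = r_v · r_v = 37.
Evaluating at (u, v) = (-3/2, -5/2): E = 17, F = 24, G = 37.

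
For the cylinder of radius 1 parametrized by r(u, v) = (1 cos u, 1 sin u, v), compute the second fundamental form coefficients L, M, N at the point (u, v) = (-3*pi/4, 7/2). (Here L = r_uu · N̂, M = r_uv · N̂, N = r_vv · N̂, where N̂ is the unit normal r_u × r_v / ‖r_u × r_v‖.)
L = -1;  M = 0;  N = 0

Compute the unit normal N̂(u, v) = (cos(u), sin(u), 0), and the second partials r_uu, r_uv, r_vv. Take dot products:
  L(u, v) = r_uu · N̂ = -1,
  M(u, v) = r_uv · N̂ = 0,
  N(u, v) = r_vv · N̂ = 0.
Evaluating at (u, v) = (-3*pi/4, 7/2):
  L = -1, M = 0, N = 0.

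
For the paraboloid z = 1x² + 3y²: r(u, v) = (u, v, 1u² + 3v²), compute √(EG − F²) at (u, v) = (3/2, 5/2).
√(EG − F²)|_{(3/2, 5/2)} = sqrt(235)

E = 4*u^2 + 1, F = 12*u*v, G = 36*v^2 + 1; EG − F² = 4*u^2 + 36*v^2 + 1; √(EG − F²) = sqrt(4*u^2 + 36*v^2 + 1). At the given point: sqrt(235).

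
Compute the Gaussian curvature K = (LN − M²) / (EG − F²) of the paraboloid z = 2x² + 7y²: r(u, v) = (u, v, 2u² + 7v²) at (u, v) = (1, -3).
K = 56/3171961

Coefficients of the first fundamental form: E = 16*u^2 + 1, F = 56*u*v, G = 196*v^2 + 1.
Coefficients of the second fundamental form: L = 4/sqrt(16*u^2 + 196*v^2 + 1), M = 0, N = 14/sqrt(16*u^2 + 196*v^2 + 1).
Assemble K = (LN − M²)/(EG − F²) = 56/(256*u^4 + 6272*u^2*v^2 + 32*u^2 + 38416*v^4 + 392*v^2 + 1). At (u, v) = (1, -3): K = 56/3171961.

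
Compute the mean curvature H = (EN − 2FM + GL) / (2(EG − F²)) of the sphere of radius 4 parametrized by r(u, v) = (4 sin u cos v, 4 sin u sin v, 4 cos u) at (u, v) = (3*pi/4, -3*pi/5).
H = -1/4

With E = 16, F = 0, G = 16*sin(u)^2, L = -4*sin(u)/Abs(sin(u)), M = 0, N = -4*sin(u)^3/Abs(sin(u)), assemble
  H = (EN − 2FM + GL) / (2(EG − F²)) = -sin(u)/(4*Abs(sin(u))).
At (u, v) = (3*pi/4, -3*pi/5): H = -1/4.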